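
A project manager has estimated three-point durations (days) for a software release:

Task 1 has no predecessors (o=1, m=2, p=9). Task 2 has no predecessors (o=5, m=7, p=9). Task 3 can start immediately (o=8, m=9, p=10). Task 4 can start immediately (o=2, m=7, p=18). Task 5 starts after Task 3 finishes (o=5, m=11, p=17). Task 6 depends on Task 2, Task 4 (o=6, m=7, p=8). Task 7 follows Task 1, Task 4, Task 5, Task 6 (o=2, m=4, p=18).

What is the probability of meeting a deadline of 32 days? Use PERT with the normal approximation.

0.963

te_Task 1 = (1 + 4·2 + 9)/6 = 18/6 = 3; σ²_Task 1 = ((9−1)/6)² = 1.778
te_Task 2 = (5 + 4·7 + 9)/6 = 42/6 = 7; σ²_Task 2 = ((9−5)/6)² = 0.444
te_Task 3 = (8 + 4·9 + 10)/6 = 54/6 = 9; σ²_Task 3 = ((10−8)/6)² = 0.111
te_Task 4 = (2 + 4·7 + 18)/6 = 48/6 = 8; σ²_Task 4 = ((18−2)/6)² = 7.111
te_Task 5 = (5 + 4·11 + 17)/6 = 66/6 = 11; σ²_Task 5 = ((17−5)/6)² = 4.000
te_Task 6 = (6 + 4·7 + 8)/6 = 42/6 = 7; σ²_Task 6 = ((8−6)/6)² = 0.111
te_Task 7 = (2 + 4·4 + 18)/6 = 36/6 = 6; σ²_Task 7 = ((18−2)/6)² = 7.111

Forward pass:
ES_Task 1 = 0; EF_Task 1 = 3
ES_Task 2 = 0; EF_Task 2 = 7
ES_Task 3 = 0; EF_Task 3 = 9
ES_Task 4 = 0; EF_Task 4 = 8
ES_Task 5 = 9; EF_Task 5 = 9+11 = 20
ES_Task 6 = max(EF_Task 2=7, EF_Task 4=8) = 8; EF_Task 6 = 8+7 = 15
ES_Task 7 = max(EF_Task 1=3, EF_Task 4=8, EF_Task 5=20, EF_Task 6=15) = 20; EF_Task 7 = 20+6 = 26
Expected project duration μ = 26 days. Critical path: Task 3 → Task 5 → Task 7.

Variance along critical path = 0.111 + 4.000 + 7.111 = 11.222; σ = √11.222 = 3.350 days.
Z = (32 − 26) / 3.350 = 1.791
P(T ≤ 32) = Φ(1.791) ≈ 0.963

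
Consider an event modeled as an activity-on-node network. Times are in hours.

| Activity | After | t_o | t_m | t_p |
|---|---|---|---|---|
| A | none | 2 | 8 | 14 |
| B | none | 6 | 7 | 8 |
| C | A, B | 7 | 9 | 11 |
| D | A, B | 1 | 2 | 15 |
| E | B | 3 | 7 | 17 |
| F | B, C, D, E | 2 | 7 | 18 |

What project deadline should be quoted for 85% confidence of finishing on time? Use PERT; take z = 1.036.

te_A = (2 + 4·8 + 14)/6 = 48/6 = 8; σ²_A = ((14−2)/6)² = 4.000
te_B = (6 + 4·7 + 8)/6 = 42/6 = 7; σ²_B = ((8−6)/6)² = 0.111
te_C = (7 + 4·9 + 11)/6 = 54/6 = 9; σ²_C = ((11−7)/6)² = 0.444
te_D = (1 + 4·2 + 15)/6 = 24/6 = 4; σ²_D = ((15−1)/6)² = 5.444
te_E = (3 + 4·7 + 17)/6 = 48/6 = 8; σ²_E = ((17−3)/6)² = 5.444
te_F = (2 + 4·7 + 18)/6 = 48/6 = 8; σ²_F = ((18−2)/6)² = 7.111

Forward pass:
ES_A = 0; EF_A = 8
ES_B = 0; EF_B = 7
ES_C = max(EF_A=8, EF_B=7) = 8; EF_C = 8+9 = 17
ES_D = max(EF_A=8, EF_B=7) = 8; EF_D = 8+4 = 12
ES_E = 7; EF_E = 7+8 = 15
ES_F = max(EF_B=7, EF_C=17, EF_D=12, EF_E=15) = 17; EF_F = 17+8 = 25
Expected project duration μ = 25 hours. Critical path: A → C → F.

Variance along critical path = 4.000 + 0.444 + 7.111 = 11.556; σ = 3.399 hours.
D = μ + z·σ = 25 + 1.036·3.399 = 28.5 hours

28.5 hours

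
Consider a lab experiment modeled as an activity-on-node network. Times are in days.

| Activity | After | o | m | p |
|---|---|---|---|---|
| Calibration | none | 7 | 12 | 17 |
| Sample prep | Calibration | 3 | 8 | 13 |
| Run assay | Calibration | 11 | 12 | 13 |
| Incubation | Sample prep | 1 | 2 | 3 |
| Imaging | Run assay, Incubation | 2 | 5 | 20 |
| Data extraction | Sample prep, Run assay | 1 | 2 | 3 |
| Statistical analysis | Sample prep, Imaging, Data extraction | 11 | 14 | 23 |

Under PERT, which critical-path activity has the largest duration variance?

te_Calibration = (7 + 4·12 + 17)/6 = 72/6 = 12; σ²_Calibration = ((17−7)/6)² = 2.778
te_Sample prep = (3 + 4·8 + 13)/6 = 48/6 = 8; σ²_Sample prep = ((13−3)/6)² = 2.778
te_Run assay = (11 + 4·12 + 13)/6 = 72/6 = 12; σ²_Run assay = ((13−11)/6)² = 0.111
te_Incubation = (1 + 4·2 + 3)/6 = 12/6 = 2; σ²_Incubation = ((3−1)/6)² = 0.111
te_Imaging = (2 + 4·5 + 20)/6 = 42/6 = 7; σ²_Imaging = ((20−2)/6)² = 9.000
te_Data extraction = (1 + 4·2 + 3)/6 = 12/6 = 2; σ²_Data extraction = ((3−1)/6)² = 0.111
te_Statistical analysis = (11 + 4·14 + 23)/6 = 90/6 = 15; σ²_Statistical analysis = ((23−11)/6)² = 4.000

Forward pass:
ES_Calibration = 0; EF_Calibration = 12
ES_Sample prep = 12; EF_Sample prep = 12+8 = 20
ES_Run assay = 12; EF_Run assay = 12+12 = 24
ES_Incubation = 20; EF_Incubation = 20+2 = 22
ES_Imaging = max(EF_Run assay=24, EF_Incubation=22) = 24; EF_Imaging = 24+7 = 31
ES_Data extraction = max(EF_Sample prep=20, EF_Run assay=24) = 24; EF_Data extraction = 24+2 = 26
ES_Statistical analysis = max(EF_Sample prep=20, EF_Imaging=31, EF_Data extraction=26) = 31; EF_Statistical analysis = 31+15 = 46
Expected project duration μ = 46 days. Critical path: Calibration → Run assay → Imaging → Statistical analysis.

Variances on critical path: σ²_Calibration=2.778, σ²_Run assay=0.111, σ²_Imaging=9.000, σ²_Statistical analysis=4.000.
Largest is σ²_Imaging = 9.000.

Imaging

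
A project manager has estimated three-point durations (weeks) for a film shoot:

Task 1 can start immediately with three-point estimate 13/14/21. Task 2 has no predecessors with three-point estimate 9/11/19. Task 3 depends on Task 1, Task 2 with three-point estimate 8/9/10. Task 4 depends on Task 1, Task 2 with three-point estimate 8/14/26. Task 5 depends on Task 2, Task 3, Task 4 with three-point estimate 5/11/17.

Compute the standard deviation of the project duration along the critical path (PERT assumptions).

3.84 weeks

te_Task 1 = (13 + 4·14 + 21)/6 = 90/6 = 15; σ²_Task 1 = ((21−13)/6)² = 1.778
te_Task 2 = (9 + 4·11 + 19)/6 = 72/6 = 12; σ²_Task 2 = ((19−9)/6)² = 2.778
te_Task 3 = (8 + 4·9 + 10)/6 = 54/6 = 9; σ²_Task 3 = ((10−8)/6)² = 0.111
te_Task 4 = (8 + 4·14 + 26)/6 = 90/6 = 15; σ²_Task 4 = ((26−8)/6)² = 9.000
te_Task 5 = (5 + 4·11 + 17)/6 = 66/6 = 11; σ²_Task 5 = ((17−5)/6)² = 4.000

Forward pass:
ES_Task 1 = 0; EF_Task 1 = 15
ES_Task 2 = 0; EF_Task 2 = 12
ES_Task 3 = max(EF_Task 1=15, EF_Task 2=12) = 15; EF_Task 3 = 15+9 = 24
ES_Task 4 = max(EF_Task 1=15, EF_Task 2=12) = 15; EF_Task 4 = 15+15 = 30
ES_Task 5 = max(EF_Task 2=12, EF_Task 3=24, EF_Task 4=30) = 30; EF_Task 5 = 30+11 = 41
Expected project duration μ = 41 weeks. Critical path: Task 1 → Task 4 → Task 5.

Variance along critical path = 1.778 + 9.000 + 4.000 = 14.778
σ = √14.778 = 3.844 weeks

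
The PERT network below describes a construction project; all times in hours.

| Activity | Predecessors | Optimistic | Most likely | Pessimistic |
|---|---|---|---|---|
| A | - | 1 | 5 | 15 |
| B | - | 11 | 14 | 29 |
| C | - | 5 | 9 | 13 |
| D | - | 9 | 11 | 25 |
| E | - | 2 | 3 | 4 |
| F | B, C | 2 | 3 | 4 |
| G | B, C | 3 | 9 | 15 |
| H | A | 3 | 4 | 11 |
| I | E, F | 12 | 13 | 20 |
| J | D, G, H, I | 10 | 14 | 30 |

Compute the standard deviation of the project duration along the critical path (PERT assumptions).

4.69 hours

te_A = (1 + 4·5 + 15)/6 = 36/6 = 6; σ²_A = ((15−1)/6)² = 5.444
te_B = (11 + 4·14 + 29)/6 = 96/6 = 16; σ²_B = ((29−11)/6)² = 9.000
te_C = (5 + 4·9 + 13)/6 = 54/6 = 9; σ²_C = ((13−5)/6)² = 1.778
te_D = (9 + 4·11 + 25)/6 = 78/6 = 13; σ²_D = ((25−9)/6)² = 7.111
te_E = (2 + 4·3 + 4)/6 = 18/6 = 3; σ²_E = ((4−2)/6)² = 0.111
te_F = (2 + 4·3 + 4)/6 = 18/6 = 3; σ²_F = ((4−2)/6)² = 0.111
te_G = (3 + 4·9 + 15)/6 = 54/6 = 9; σ²_G = ((15−3)/6)² = 4.000
te_H = (3 + 4·4 + 11)/6 = 30/6 = 5; σ²_H = ((11−3)/6)² = 1.778
te_I = (12 + 4·13 + 20)/6 = 84/6 = 14; σ²_I = ((20−12)/6)² = 1.778
te_J = (10 + 4·14 + 30)/6 = 96/6 = 16; σ²_J = ((30−10)/6)² = 11.111

Forward pass:
ES_A = 0; EF_A = 6
ES_B = 0; EF_B = 16
ES_C = 0; EF_C = 9
ES_D = 0; EF_D = 13
ES_E = 0; EF_E = 3
ES_F = max(EF_B=16, EF_C=9) = 16; EF_F = 16+3 = 19
ES_G = max(EF_B=16, EF_C=9) = 16; EF_G = 16+9 = 25
ES_H = 6; EF_H = 6+5 = 11
ES_I = max(EF_E=3, EF_F=19) = 19; EF_I = 19+14 = 33
ES_J = max(EF_D=13, EF_G=25, EF_H=11, EF_I=33) = 33; EF_J = 33+16 = 49
Expected project duration μ = 49 hours. Critical path: B → F → I → J.

Variance along critical path = 9.000 + 0.111 + 1.778 + 11.111 = 22.000
σ = √22.000 = 4.690 hours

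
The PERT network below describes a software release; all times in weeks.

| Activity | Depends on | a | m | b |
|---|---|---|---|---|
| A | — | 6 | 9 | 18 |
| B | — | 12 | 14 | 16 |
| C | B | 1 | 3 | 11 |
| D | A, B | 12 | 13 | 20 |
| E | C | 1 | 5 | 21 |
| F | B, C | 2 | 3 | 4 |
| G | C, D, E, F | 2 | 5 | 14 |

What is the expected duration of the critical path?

34 weeks

te_A = (6 + 4·9 + 18)/6 = 60/6 = 10
te_B = (12 + 4·14 + 16)/6 = 84/6 = 14
te_C = (1 + 4·3 + 11)/6 = 24/6 = 4
te_D = (12 + 4·13 + 20)/6 = 84/6 = 14
te_E = (1 + 4·5 + 21)/6 = 42/6 = 7
te_F = (2 + 4·3 + 4)/6 = 18/6 = 3
te_G = (2 + 4·5 + 14)/6 = 36/6 = 6

Forward pass:
ES_A = 0; EF_A = 10
ES_B = 0; EF_B = 14
ES_C = 14; EF_C = 14+4 = 18
ES_D = max(EF_A=10, EF_B=14) = 14; EF_D = 14+14 = 28
ES_E = 18; EF_E = 18+7 = 25
ES_F = max(EF_B=14, EF_C=18) = 18; EF_F = 18+3 = 21
ES_G = max(EF_C=18, EF_D=28, EF_E=25, EF_F=21) = 28; EF_G = 28+6 = 34
Expected project duration μ = 34 weeks. Critical path: B → D → G.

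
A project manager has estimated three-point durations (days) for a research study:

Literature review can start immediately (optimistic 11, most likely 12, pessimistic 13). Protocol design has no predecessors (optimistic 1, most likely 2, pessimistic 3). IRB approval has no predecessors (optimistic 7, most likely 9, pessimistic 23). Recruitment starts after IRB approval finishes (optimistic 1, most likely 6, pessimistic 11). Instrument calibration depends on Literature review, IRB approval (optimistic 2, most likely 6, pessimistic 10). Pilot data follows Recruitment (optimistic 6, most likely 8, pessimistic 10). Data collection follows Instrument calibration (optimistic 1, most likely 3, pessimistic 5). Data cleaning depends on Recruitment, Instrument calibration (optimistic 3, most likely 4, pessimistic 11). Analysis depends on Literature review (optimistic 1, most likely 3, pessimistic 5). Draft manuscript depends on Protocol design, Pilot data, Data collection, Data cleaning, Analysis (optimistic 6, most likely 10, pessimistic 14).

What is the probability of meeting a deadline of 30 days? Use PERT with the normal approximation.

te_Literature review = (11 + 4·12 + 13)/6 = 72/6 = 12; σ²_Literature review = ((13−11)/6)² = 0.111
te_Protocol design = (1 + 4·2 + 3)/6 = 12/6 = 2; σ²_Protocol design = ((3−1)/6)² = 0.111
te_IRB approval = (7 + 4·9 + 23)/6 = 66/6 = 11; σ²_IRB approval = ((23−7)/6)² = 7.111
te_Recruitment = (1 + 4·6 + 11)/6 = 36/6 = 6; σ²_Recruitment = ((11−1)/6)² = 2.778
te_Instrument calibration = (2 + 4·6 + 10)/6 = 36/6 = 6; σ²_Instrument calibration = ((10−2)/6)² = 1.778
te_Pilot data = (6 + 4·8 + 10)/6 = 48/6 = 8; σ²_Pilot data = ((10−6)/6)² = 0.444
te_Data collection = (1 + 4·3 + 5)/6 = 18/6 = 3; σ²_Data collection = ((5−1)/6)² = 0.444
te_Data cleaning = (3 + 4·4 + 11)/6 = 30/6 = 5; σ²_Data cleaning = ((11−3)/6)² = 1.778
te_Analysis = (1 + 4·3 + 5)/6 = 18/6 = 3; σ²_Analysis = ((5−1)/6)² = 0.444
te_Draft manuscript = (6 + 4·10 + 14)/6 = 60/6 = 10; σ²_Draft manuscript = ((14−6)/6)² = 1.778

Forward pass:
ES_Literature review = 0; EF_Literature review = 12
ES_Protocol design = 0; EF_Protocol design = 2
ES_IRB approval = 0; EF_IRB approval = 11
ES_Recruitment = 11; EF_Recruitment = 11+6 = 17
ES_Instrument calibration = max(EF_Literature review=12, EF_IRB approval=11) = 12; EF_Instrument calibration = 12+6 = 18
ES_Pilot data = 17; EF_Pilot data = 17+8 = 25
ES_Data collection = 18; EF_Data collection = 18+3 = 21
ES_Data cleaning = max(EF_Recruitment=17, EF_Instrument calibration=18) = 18; EF_Data cleaning = 18+5 = 23
ES_Analysis = 12; EF_Analysis = 12+3 = 15
ES_Draft manuscript = max(EF_Protocol design=2, EF_Pilot data=25, EF_Data collection=21, EF_Data cleaning=23, EF_Analysis=15) = 25; EF_Draft manuscript = 25+10 = 35
Expected project duration μ = 35 days. Critical path: IRB approval → Recruitment → Pilot data → Draft manuscript.

Variance along critical path = 7.111 + 2.778 + 0.444 + 1.778 = 12.111; σ = √12.111 = 3.480 days.
Z = (30 − 35) / 3.480 = -1.437
P(T ≤ 30) = Φ(-1.437) ≈ 0.075

0.075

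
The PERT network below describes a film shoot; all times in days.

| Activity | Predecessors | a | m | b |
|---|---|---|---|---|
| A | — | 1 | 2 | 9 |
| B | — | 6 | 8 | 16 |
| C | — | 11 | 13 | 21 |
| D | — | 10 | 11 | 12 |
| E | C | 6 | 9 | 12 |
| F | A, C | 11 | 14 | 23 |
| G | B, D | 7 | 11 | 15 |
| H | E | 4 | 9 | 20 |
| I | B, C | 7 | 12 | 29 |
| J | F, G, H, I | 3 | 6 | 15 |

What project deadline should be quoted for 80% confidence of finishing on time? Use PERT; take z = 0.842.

te_A = (1 + 4·2 + 9)/6 = 18/6 = 3; σ²_A = ((9−1)/6)² = 1.778
te_B = (6 + 4·8 + 16)/6 = 54/6 = 9; σ²_B = ((16−6)/6)² = 2.778
te_C = (11 + 4·13 + 21)/6 = 84/6 = 14; σ²_C = ((21−11)/6)² = 2.778
te_D = (10 + 4·11 + 12)/6 = 66/6 = 11; σ²_D = ((12−10)/6)² = 0.111
te_E = (6 + 4·9 + 12)/6 = 54/6 = 9; σ²_E = ((12−6)/6)² = 1.000
te_F = (11 + 4·14 + 23)/6 = 90/6 = 15; σ²_F = ((23−11)/6)² = 4.000
te_G = (7 + 4·11 + 15)/6 = 66/6 = 11; σ²_G = ((15−7)/6)² = 1.778
te_H = (4 + 4·9 + 20)/6 = 60/6 = 10; σ²_H = ((20−4)/6)² = 7.111
te_I = (7 + 4·12 + 29)/6 = 84/6 = 14; σ²_I = ((29−7)/6)² = 13.444
te_J = (3 + 4·6 + 15)/6 = 42/6 = 7; σ²_J = ((15−3)/6)² = 4.000

Forward pass:
ES_A = 0; EF_A = 3
ES_B = 0; EF_B = 9
ES_C = 0; EF_C = 14
ES_D = 0; EF_D = 11
ES_E = 14; EF_E = 14+9 = 23
ES_F = max(EF_A=3, EF_C=14) = 14; EF_F = 14+15 = 29
ES_G = max(EF_B=9, EF_D=11) = 11; EF_G = 11+11 = 22
ES_H = 23; EF_H = 23+10 = 33
ES_I = max(EF_B=9, EF_C=14) = 14; EF_I = 14+14 = 28
ES_J = max(EF_F=29, EF_G=22, EF_H=33, EF_I=28) = 33; EF_J = 33+7 = 40
Expected project duration μ = 40 days. Critical path: C → E → H → J.

Variance along critical path = 2.778 + 1.000 + 7.111 + 4.000 = 14.889; σ = 3.859 days.
D = μ + z·σ = 40 + 0.842·3.859 = 43.2 days

43.2 days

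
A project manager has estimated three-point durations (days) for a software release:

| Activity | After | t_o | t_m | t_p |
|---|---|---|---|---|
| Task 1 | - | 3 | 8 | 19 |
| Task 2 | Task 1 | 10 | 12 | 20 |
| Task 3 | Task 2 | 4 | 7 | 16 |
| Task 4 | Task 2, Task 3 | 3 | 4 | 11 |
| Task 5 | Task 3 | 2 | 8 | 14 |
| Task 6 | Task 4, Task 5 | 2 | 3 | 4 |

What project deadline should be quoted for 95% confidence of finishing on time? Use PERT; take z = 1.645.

te_Task 1 = (3 + 4·8 + 19)/6 = 54/6 = 9; σ²_Task 1 = ((19−3)/6)² = 7.111
te_Task 2 = (10 + 4·12 + 20)/6 = 78/6 = 13; σ²_Task 2 = ((20−10)/6)² = 2.778
te_Task 3 = (4 + 4·7 + 16)/6 = 48/6 = 8; σ²_Task 3 = ((16−4)/6)² = 4.000
te_Task 4 = (3 + 4·4 + 11)/6 = 30/6 = 5; σ²_Task 4 = ((11−3)/6)² = 1.778
te_Task 5 = (2 + 4·8 + 14)/6 = 48/6 = 8; σ²_Task 5 = ((14−2)/6)² = 4.000
te_Task 6 = (2 + 4·3 + 4)/6 = 18/6 = 3; σ²_Task 6 = ((4−2)/6)² = 0.111

Forward pass:
ES_Task 1 = 0; EF_Task 1 = 9
ES_Task 2 = 9; EF_Task 2 = 9+13 = 22
ES_Task 3 = 22; EF_Task 3 = 22+8 = 30
ES_Task 4 = max(EF_Task 2=22, EF_Task 3=30) = 30; EF_Task 4 = 30+5 = 35
ES_Task 5 = 30; EF_Task 5 = 30+8 = 38
ES_Task 6 = max(EF_Task 4=35, EF_Task 5=38) = 38; EF_Task 6 = 38+3 = 41
Expected project duration μ = 41 days. Critical path: Task 1 → Task 2 → Task 3 → Task 5 → Task 6.

Variance along critical path = 7.111 + 2.778 + 4.000 + 4.000 + 0.111 = 18.000; σ = 4.243 days.
D = μ + z·σ = 41 + 1.645·4.243 = 48.0 days

48.0 days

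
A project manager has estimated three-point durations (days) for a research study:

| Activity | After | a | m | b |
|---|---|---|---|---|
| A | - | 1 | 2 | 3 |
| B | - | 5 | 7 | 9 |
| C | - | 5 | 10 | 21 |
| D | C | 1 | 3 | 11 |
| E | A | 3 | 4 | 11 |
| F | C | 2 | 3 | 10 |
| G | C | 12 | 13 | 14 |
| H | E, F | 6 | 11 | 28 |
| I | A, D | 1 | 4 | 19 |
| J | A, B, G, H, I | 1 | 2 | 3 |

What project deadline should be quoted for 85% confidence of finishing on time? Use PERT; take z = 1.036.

te_A = (1 + 4·2 + 3)/6 = 12/6 = 2; σ²_A = ((3−1)/6)² = 0.111
te_B = (5 + 4·7 + 9)/6 = 42/6 = 7; σ²_B = ((9−5)/6)² = 0.444
te_C = (5 + 4·10 + 21)/6 = 66/6 = 11; σ²_C = ((21−5)/6)² = 7.111
te_D = (1 + 4·3 + 11)/6 = 24/6 = 4; σ²_D = ((11−1)/6)² = 2.778
te_E = (3 + 4·4 + 11)/6 = 30/6 = 5; σ²_E = ((11−3)/6)² = 1.778
te_F = (2 + 4·3 + 10)/6 = 24/6 = 4; σ²_F = ((10−2)/6)² = 1.778
te_G = (12 + 4·13 + 14)/6 = 78/6 = 13; σ²_G = ((14−12)/6)² = 0.111
te_H = (6 + 4·11 + 28)/6 = 78/6 = 13; σ²_H = ((28−6)/6)² = 13.444
te_I = (1 + 4·4 + 19)/6 = 36/6 = 6; σ²_I = ((19−1)/6)² = 9.000
te_J = (1 + 4·2 + 3)/6 = 12/6 = 2; σ²_J = ((3−1)/6)² = 0.111

Forward pass:
ES_A = 0; EF_A = 2
ES_B = 0; EF_B = 7
ES_C = 0; EF_C = 11
ES_D = 11; EF_D = 11+4 = 15
ES_E = 2; EF_E = 2+5 = 7
ES_F = 11; EF_F = 11+4 = 15
ES_G = 11; EF_G = 11+13 = 24
ES_H = max(EF_E=7, EF_F=15) = 15; EF_H = 15+13 = 28
ES_I = max(EF_A=2, EF_D=15) = 15; EF_I = 15+6 = 21
ES_J = max(EF_A=2, EF_B=7, EF_G=24, EF_H=28, EF_I=21) = 28; EF_J = 28+2 = 30
Expected project duration μ = 30 days. Critical path: C → F → H → J.

Variance along critical path = 7.111 + 1.778 + 13.444 + 0.111 = 22.444; σ = 4.738 days.
D = μ + z·σ = 30 + 1.036·4.738 = 34.9 days

34.9 days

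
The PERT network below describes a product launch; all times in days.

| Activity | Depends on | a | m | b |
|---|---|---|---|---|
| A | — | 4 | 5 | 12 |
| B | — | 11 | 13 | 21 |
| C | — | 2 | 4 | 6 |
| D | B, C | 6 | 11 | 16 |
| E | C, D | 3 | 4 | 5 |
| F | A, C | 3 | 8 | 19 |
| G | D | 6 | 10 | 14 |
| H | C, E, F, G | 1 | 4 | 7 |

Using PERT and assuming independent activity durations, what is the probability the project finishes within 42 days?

0.851

te_A = (4 + 4·5 + 12)/6 = 36/6 = 6; σ²_A = ((12−4)/6)² = 1.778
te_B = (11 + 4·13 + 21)/6 = 84/6 = 14; σ²_B = ((21−11)/6)² = 2.778
te_C = (2 + 4·4 + 6)/6 = 24/6 = 4; σ²_C = ((6−2)/6)² = 0.444
te_D = (6 + 4·11 + 16)/6 = 66/6 = 11; σ²_D = ((16−6)/6)² = 2.778
te_E = (3 + 4·4 + 5)/6 = 24/6 = 4; σ²_E = ((5−3)/6)² = 0.111
te_F = (3 + 4·8 + 19)/6 = 54/6 = 9; σ²_F = ((19−3)/6)² = 7.111
te_G = (6 + 4·10 + 14)/6 = 60/6 = 10; σ²_G = ((14−6)/6)² = 1.778
te_H = (1 + 4·4 + 7)/6 = 24/6 = 4; σ²_H = ((7−1)/6)² = 1.000

Forward pass:
ES_A = 0; EF_A = 6
ES_B = 0; EF_B = 14
ES_C = 0; EF_C = 4
ES_D = max(EF_B=14, EF_C=4) = 14; EF_D = 14+11 = 25
ES_E = max(EF_C=4, EF_D=25) = 25; EF_E = 25+4 = 29
ES_F = max(EF_A=6, EF_C=4) = 6; EF_F = 6+9 = 15
ES_G = 25; EF_G = 25+10 = 35
ES_H = max(EF_C=4, EF_E=29, EF_F=15, EF_G=35) = 35; EF_H = 35+4 = 39
Expected project duration μ = 39 days. Critical path: B → D → G → H.

Variance along critical path = 2.778 + 2.778 + 1.778 + 1.000 = 8.333; σ = √8.333 = 2.887 days.
Z = (42 − 39) / 2.887 = 1.039
P(T ≤ 42) = Φ(1.039) ≈ 0.851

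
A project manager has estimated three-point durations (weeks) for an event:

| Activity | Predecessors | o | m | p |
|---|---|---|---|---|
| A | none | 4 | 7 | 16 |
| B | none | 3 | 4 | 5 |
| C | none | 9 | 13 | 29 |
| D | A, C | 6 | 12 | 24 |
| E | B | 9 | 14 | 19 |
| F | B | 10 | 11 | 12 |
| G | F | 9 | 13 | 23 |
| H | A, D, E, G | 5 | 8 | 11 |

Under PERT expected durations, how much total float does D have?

te_A = (4 + 4·7 + 16)/6 = 48/6 = 8
te_B = (3 + 4·4 + 5)/6 = 24/6 = 4
te_C = (9 + 4·13 + 29)/6 = 90/6 = 15
te_D = (6 + 4·12 + 24)/6 = 78/6 = 13
te_E = (9 + 4·14 + 19)/6 = 84/6 = 14
te_F = (10 + 4·11 + 12)/6 = 66/6 = 11
te_G = (9 + 4·13 + 23)/6 = 84/6 = 14
te_H = (5 + 4·8 + 11)/6 = 48/6 = 8

Forward pass:
ES_A = 0; EF_A = 8
ES_B = 0; EF_B = 4
ES_C = 0; EF_C = 15
ES_D = max(EF_A=8, EF_C=15) = 15; EF_D = 15+13 = 28
ES_E = 4; EF_E = 4+14 = 18
ES_F = 4; EF_F = 4+11 = 15
ES_G = 15; EF_G = 15+14 = 29
ES_H = max(EF_A=8, EF_D=28, EF_E=18, EF_G=29) = 29; EF_H = 29+8 = 37
Expected project duration μ = 37 weeks. Critical path: B → F → G → H.

Backward pass:
LF_H = 37; LS_H = 37−8 = 29
LF_G = LS_H = 29; LS_G = 29−14 = 15
LF_F = LS_G = 15; LS_F = 15−11 = 4
LF_E = LS_H = 29; LS_E = 29−14 = 15
LF_D = LS_H = 29; LS_D = 29−13 = 16
LF_C = LS_D = 16; LS_C = 16−15 = 1
LF_B = min(LS_E=15, LS_F=4) = 4; LS_B = 4−4 = 0
LF_A = min(LS_D=16, LS_H=29) = 16; LS_A = 16−8 = 8
Slack_D = LS_D − ES_D = 16 − 15 = 1

1 weeks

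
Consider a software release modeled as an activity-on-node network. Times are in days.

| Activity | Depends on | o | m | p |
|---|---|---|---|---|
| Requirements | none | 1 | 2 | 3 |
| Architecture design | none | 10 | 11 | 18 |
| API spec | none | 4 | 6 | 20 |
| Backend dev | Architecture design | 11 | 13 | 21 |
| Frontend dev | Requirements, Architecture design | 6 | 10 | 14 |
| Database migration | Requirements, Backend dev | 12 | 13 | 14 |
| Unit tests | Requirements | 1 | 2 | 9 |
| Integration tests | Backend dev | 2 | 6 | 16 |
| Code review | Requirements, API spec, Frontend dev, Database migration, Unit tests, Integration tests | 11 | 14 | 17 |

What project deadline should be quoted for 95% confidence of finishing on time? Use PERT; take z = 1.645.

56.9 days

te_Requirements = (1 + 4·2 + 3)/6 = 12/6 = 2; σ²_Requirements = ((3−1)/6)² = 0.111
te_Architecture design = (10 + 4·11 + 18)/6 = 72/6 = 12; σ²_Architecture design = ((18−10)/6)² = 1.778
te_API spec = (4 + 4·6 + 20)/6 = 48/6 = 8; σ²_API spec = ((20−4)/6)² = 7.111
te_Backend dev = (11 + 4·13 + 21)/6 = 84/6 = 14; σ²_Backend dev = ((21−11)/6)² = 2.778
te_Frontend dev = (6 + 4·10 + 14)/6 = 60/6 = 10; σ²_Frontend dev = ((14−6)/6)² = 1.778
te_Database migration = (12 + 4·13 + 14)/6 = 78/6 = 13; σ²_Database migration = ((14−12)/6)² = 0.111
te_Unit tests = (1 + 4·2 + 9)/6 = 18/6 = 3; σ²_Unit tests = ((9−1)/6)² = 1.778
te_Integration tests = (2 + 4·6 + 16)/6 = 42/6 = 7; σ²_Integration tests = ((16−2)/6)² = 5.444
te_Code review = (11 + 4·14 + 17)/6 = 84/6 = 14; σ²_Code review = ((17−11)/6)² = 1.000

Forward pass:
ES_Requirements = 0; EF_Requirements = 2
ES_Architecture design = 0; EF_Architecture design = 12
ES_API spec = 0; EF_API spec = 8
ES_Backend dev = 12; EF_Backend dev = 12+14 = 26
ES_Frontend dev = max(EF_Requirements=2, EF_Architecture design=12) = 12; EF_Frontend dev = 12+10 = 22
ES_Database migration = max(EF_Requirements=2, EF_Backend dev=26) = 26; EF_Database migration = 26+13 = 39
ES_Unit tests = 2; EF_Unit tests = 2+3 = 5
ES_Integration tests = 26; EF_Integration tests = 26+7 = 33
ES_Code review = max(EF_Requirements=2, EF_API spec=8, EF_Frontend dev=22, EF_Database migration=39, EF_Unit tests=5, EF_Integration tests=33) = 39; EF_Code review = 39+14 = 53
Expected project duration μ = 53 days. Critical path: Architecture design → Backend dev → Database migration → Code review.

Variance along critical path = 1.778 + 2.778 + 0.111 + 1.000 = 5.667; σ = 2.380 days.
D = μ + z·σ = 53 + 1.645·2.380 = 56.9 days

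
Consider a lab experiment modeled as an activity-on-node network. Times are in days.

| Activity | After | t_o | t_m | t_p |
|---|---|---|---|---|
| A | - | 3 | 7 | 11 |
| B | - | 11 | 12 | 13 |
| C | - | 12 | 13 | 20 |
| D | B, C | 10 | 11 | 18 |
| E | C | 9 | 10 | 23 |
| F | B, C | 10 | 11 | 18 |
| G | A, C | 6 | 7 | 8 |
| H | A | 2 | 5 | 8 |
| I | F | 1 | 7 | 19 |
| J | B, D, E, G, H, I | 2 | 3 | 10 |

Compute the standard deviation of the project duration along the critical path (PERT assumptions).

te_A = (3 + 4·7 + 11)/6 = 42/6 = 7; σ²_A = ((11−3)/6)² = 1.778
te_B = (11 + 4·12 + 13)/6 = 72/6 = 12; σ²_B = ((13−11)/6)² = 0.111
te_C = (12 + 4·13 + 20)/6 = 84/6 = 14; σ²_C = ((20−12)/6)² = 1.778
te_D = (10 + 4·11 + 18)/6 = 72/6 = 12; σ²_D = ((18−10)/6)² = 1.778
te_E = (9 + 4·10 + 23)/6 = 72/6 = 12; σ²_E = ((23−9)/6)² = 5.444
te_F = (10 + 4·11 + 18)/6 = 72/6 = 12; σ²_F = ((18−10)/6)² = 1.778
te_G = (6 + 4·7 + 8)/6 = 42/6 = 7; σ²_G = ((8−6)/6)² = 0.111
te_H = (2 + 4·5 + 8)/6 = 30/6 = 5; σ²_H = ((8−2)/6)² = 1.000
te_I = (1 + 4·7 + 19)/6 = 48/6 = 8; σ²_I = ((19−1)/6)² = 9.000
te_J = (2 + 4·3 + 10)/6 = 24/6 = 4; σ²_J = ((10−2)/6)² = 1.778

Forward pass:
ES_A = 0; EF_A = 7
ES_B = 0; EF_B = 12
ES_C = 0; EF_C = 14
ES_D = max(EF_B=12, EF_C=14) = 14; EF_D = 14+12 = 26
ES_E = 14; EF_E = 14+12 = 26
ES_F = max(EF_B=12, EF_C=14) = 14; EF_F = 14+12 = 26
ES_G = max(EF_A=7, EF_C=14) = 14; EF_G = 14+7 = 21
ES_H = 7; EF_H = 7+5 = 12
ES_I = 26; EF_I = 26+8 = 34
ES_J = max(EF_B=12, EF_D=26, EF_E=26, EF_G=21, EF_H=12, EF_I=34) = 34; EF_J = 34+4 = 38
Expected project duration μ = 38 days. Critical path: C → F → I → J.

Variance along critical path = 1.778 + 1.778 + 9.000 + 1.778 = 14.333
σ = √14.333 = 3.786 days

3.79 days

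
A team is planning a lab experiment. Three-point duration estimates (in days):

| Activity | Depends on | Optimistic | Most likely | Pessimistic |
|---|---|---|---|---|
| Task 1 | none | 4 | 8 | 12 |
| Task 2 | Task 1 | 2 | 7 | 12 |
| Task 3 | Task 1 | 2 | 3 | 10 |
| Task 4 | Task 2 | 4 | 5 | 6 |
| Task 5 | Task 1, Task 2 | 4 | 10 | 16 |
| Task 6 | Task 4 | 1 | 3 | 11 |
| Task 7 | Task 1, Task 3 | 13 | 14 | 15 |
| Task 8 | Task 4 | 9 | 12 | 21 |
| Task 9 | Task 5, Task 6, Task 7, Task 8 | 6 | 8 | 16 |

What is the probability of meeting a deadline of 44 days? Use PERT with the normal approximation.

0.723

te_Task 1 = (4 + 4·8 + 12)/6 = 48/6 = 8; σ²_Task 1 = ((12−4)/6)² = 1.778
te_Task 2 = (2 + 4·7 + 12)/6 = 42/6 = 7; σ²_Task 2 = ((12−2)/6)² = 2.778
te_Task 3 = (2 + 4·3 + 10)/6 = 24/6 = 4; σ²_Task 3 = ((10−2)/6)² = 1.778
te_Task 4 = (4 + 4·5 + 6)/6 = 30/6 = 5; σ²_Task 4 = ((6−4)/6)² = 0.111
te_Task 5 = (4 + 4·10 + 16)/6 = 60/6 = 10; σ²_Task 5 = ((16−4)/6)² = 4.000
te_Task 6 = (1 + 4·3 + 11)/6 = 24/6 = 4; σ²_Task 6 = ((11−1)/6)² = 2.778
te_Task 7 = (13 + 4·14 + 15)/6 = 84/6 = 14; σ²_Task 7 = ((15−13)/6)² = 0.111
te_Task 8 = (9 + 4·12 + 21)/6 = 78/6 = 13; σ²_Task 8 = ((21−9)/6)² = 4.000
te_Task 9 = (6 + 4·8 + 16)/6 = 54/6 = 9; σ²_Task 9 = ((16−6)/6)² = 2.778

Forward pass:
ES_Task 1 = 0; EF_Task 1 = 8
ES_Task 2 = 8; EF_Task 2 = 8+7 = 15
ES_Task 3 = 8; EF_Task 3 = 8+4 = 12
ES_Task 4 = 15; EF_Task 4 = 15+5 = 20
ES_Task 5 = max(EF_Task 1=8, EF_Task 2=15) = 15; EF_Task 5 = 15+10 = 25
ES_Task 6 = 20; EF_Task 6 = 20+4 = 24
ES_Task 7 = max(EF_Task 1=8, EF_Task 3=12) = 12; EF_Task 7 = 12+14 = 26
ES_Task 8 = 20; EF_Task 8 = 20+13 = 33
ES_Task 9 = max(EF_Task 5=25, EF_Task 6=24, EF_Task 7=26, EF_Task 8=33) = 33; EF_Task 9 = 33+9 = 42
Expected project duration μ = 42 days. Critical path: Task 1 → Task 2 → Task 4 → Task 8 → Task 9.

Variance along critical path = 1.778 + 2.778 + 0.111 + 4.000 + 2.778 = 11.444; σ = √11.444 = 3.383 days.
Z = (44 − 42) / 3.383 = 0.591
P(T ≤ 44) = Φ(0.591) ≈ 0.723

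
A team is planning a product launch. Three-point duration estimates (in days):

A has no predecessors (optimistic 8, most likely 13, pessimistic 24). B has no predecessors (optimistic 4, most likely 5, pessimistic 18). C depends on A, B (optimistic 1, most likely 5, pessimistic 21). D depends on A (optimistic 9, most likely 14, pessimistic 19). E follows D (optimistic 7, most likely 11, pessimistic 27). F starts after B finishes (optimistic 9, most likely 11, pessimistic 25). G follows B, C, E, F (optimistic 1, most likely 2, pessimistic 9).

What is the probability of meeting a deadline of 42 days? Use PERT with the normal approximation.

te_A = (8 + 4·13 + 24)/6 = 84/6 = 14; σ²_A = ((24−8)/6)² = 7.111
te_B = (4 + 4·5 + 18)/6 = 42/6 = 7; σ²_B = ((18−4)/6)² = 5.444
te_C = (1 + 4·5 + 21)/6 = 42/6 = 7; σ²_C = ((21−1)/6)² = 11.111
te_D = (9 + 4·14 + 19)/6 = 84/6 = 14; σ²_D = ((19−9)/6)² = 2.778
te_E = (7 + 4·11 + 27)/6 = 78/6 = 13; σ²_E = ((27−7)/6)² = 11.111
te_F = (9 + 4·11 + 25)/6 = 78/6 = 13; σ²_F = ((25−9)/6)² = 7.111
te_G = (1 + 4·2 + 9)/6 = 18/6 = 3; σ²_G = ((9−1)/6)² = 1.778

Forward pass:
ES_A = 0; EF_A = 14
ES_B = 0; EF_B = 7
ES_C = max(EF_A=14, EF_B=7) = 14; EF_C = 14+7 = 21
ES_D = 14; EF_D = 14+14 = 28
ES_E = 28; EF_E = 28+13 = 41
ES_F = 7; EF_F = 7+13 = 20
ES_G = max(EF_B=7, EF_C=21, EF_E=41, EF_F=20) = 41; EF_G = 41+3 = 44
Expected project duration μ = 44 days. Critical path: A → D → E → G.

Variance along critical path = 7.111 + 2.778 + 11.111 + 1.778 = 22.778; σ = √22.778 = 4.773 days.
Z = (42 − 44) / 4.773 = -0.419
P(T ≤ 42) = Φ(-0.419) ≈ 0.338

0.338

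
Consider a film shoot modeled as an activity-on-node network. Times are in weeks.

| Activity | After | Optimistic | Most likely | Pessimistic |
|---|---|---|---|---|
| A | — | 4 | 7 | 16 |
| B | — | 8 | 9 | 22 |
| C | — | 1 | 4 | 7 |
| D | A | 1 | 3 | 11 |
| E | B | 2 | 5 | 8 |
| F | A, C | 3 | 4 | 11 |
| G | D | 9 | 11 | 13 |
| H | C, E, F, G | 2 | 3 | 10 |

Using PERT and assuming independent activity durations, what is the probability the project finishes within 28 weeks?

te_A = (4 + 4·7 + 16)/6 = 48/6 = 8; σ²_A = ((16−4)/6)² = 4.000
te_B = (8 + 4·9 + 22)/6 = 66/6 = 11; σ²_B = ((22−8)/6)² = 5.444
te_C = (1 + 4·4 + 7)/6 = 24/6 = 4; σ²_C = ((7−1)/6)² = 1.000
te_D = (1 + 4·3 + 11)/6 = 24/6 = 4; σ²_D = ((11−1)/6)² = 2.778
te_E = (2 + 4·5 + 8)/6 = 30/6 = 5; σ²_E = ((8−2)/6)² = 1.000
te_F = (3 + 4·4 + 11)/6 = 30/6 = 5; σ²_F = ((11−3)/6)² = 1.778
te_G = (9 + 4·11 + 13)/6 = 66/6 = 11; σ²_G = ((13−9)/6)² = 0.444
te_H = (2 + 4·3 + 10)/6 = 24/6 = 4; σ²_H = ((10−2)/6)² = 1.778

Forward pass:
ES_A = 0; EF_A = 8
ES_B = 0; EF_B = 11
ES_C = 0; EF_C = 4
ES_D = 8; EF_D = 8+4 = 12
ES_E = 11; EF_E = 11+5 = 16
ES_F = max(EF_A=8, EF_C=4) = 8; EF_F = 8+5 = 13
ES_G = 12; EF_G = 12+11 = 23
ES_H = max(EF_C=4, EF_E=16, EF_F=13, EF_G=23) = 23; EF_H = 23+4 = 27
Expected project duration μ = 27 weeks. Critical path: A → D → G → H.

Variance along critical path = 4.000 + 2.778 + 0.444 + 1.778 = 9.000; σ = √9.000 = 3.000 weeks.
Z = (28 − 27) / 3.000 = 0.333
P(T ≤ 28) = Φ(0.333) ≈ 0.631

0.631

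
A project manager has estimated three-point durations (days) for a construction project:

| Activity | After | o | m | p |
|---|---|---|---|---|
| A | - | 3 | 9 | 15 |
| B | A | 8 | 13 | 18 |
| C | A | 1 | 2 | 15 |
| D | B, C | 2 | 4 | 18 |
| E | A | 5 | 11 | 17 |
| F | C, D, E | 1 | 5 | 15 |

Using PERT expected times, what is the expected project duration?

te_A = (3 + 4·9 + 15)/6 = 54/6 = 9
te_B = (8 + 4·13 + 18)/6 = 78/6 = 13
te_C = (1 + 4·2 + 15)/6 = 24/6 = 4
te_D = (2 + 4·4 + 18)/6 = 36/6 = 6
te_E = (5 + 4·11 + 17)/6 = 66/6 = 11
te_F = (1 + 4·5 + 15)/6 = 36/6 = 6

Forward pass:
ES_A = 0; EF_A = 9
ES_B = 9; EF_B = 9+13 = 22
ES_C = 9; EF_C = 9+4 = 13
ES_D = max(EF_B=22, EF_C=13) = 22; EF_D = 22+6 = 28
ES_E = 9; EF_E = 9+11 = 20
ES_F = max(EF_C=13, EF_D=28, EF_E=20) = 28; EF_F = 28+6 = 34
Expected project duration μ = 34 days. Critical path: A → B → D → F.

34 days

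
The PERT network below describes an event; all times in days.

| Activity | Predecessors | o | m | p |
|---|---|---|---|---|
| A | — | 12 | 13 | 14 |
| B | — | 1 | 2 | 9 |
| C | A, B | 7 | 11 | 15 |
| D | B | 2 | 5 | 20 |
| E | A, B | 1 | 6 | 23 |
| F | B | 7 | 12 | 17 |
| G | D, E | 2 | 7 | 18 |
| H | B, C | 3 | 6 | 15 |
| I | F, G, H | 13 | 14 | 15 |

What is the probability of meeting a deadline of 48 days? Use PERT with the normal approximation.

te_A = (12 + 4·13 + 14)/6 = 78/6 = 13; σ²_A = ((14−12)/6)² = 0.111
te_B = (1 + 4·2 + 9)/6 = 18/6 = 3; σ²_B = ((9−1)/6)² = 1.778
te_C = (7 + 4·11 + 15)/6 = 66/6 = 11; σ²_C = ((15−7)/6)² = 1.778
te_D = (2 + 4·5 + 20)/6 = 42/6 = 7; σ²_D = ((20−2)/6)² = 9.000
te_E = (1 + 4·6 + 23)/6 = 48/6 = 8; σ²_E = ((23−1)/6)² = 13.444
te_F = (7 + 4·12 + 17)/6 = 72/6 = 12; σ²_F = ((17−7)/6)² = 2.778
te_G = (2 + 4·7 + 18)/6 = 48/6 = 8; σ²_G = ((18−2)/6)² = 7.111
te_H = (3 + 4·6 + 15)/6 = 42/6 = 7; σ²_H = ((15−3)/6)² = 4.000
te_I = (13 + 4·14 + 15)/6 = 84/6 = 14; σ²_I = ((15−13)/6)² = 0.111

Forward pass:
ES_A = 0; EF_A = 13
ES_B = 0; EF_B = 3
ES_C = max(EF_A=13, EF_B=3) = 13; EF_C = 13+11 = 24
ES_D = 3; EF_D = 3+7 = 10
ES_E = max(EF_A=13, EF_B=3) = 13; EF_E = 13+8 = 21
ES_F = 3; EF_F = 3+12 = 15
ES_G = max(EF_D=10, EF_E=21) = 21; EF_G = 21+8 = 29
ES_H = max(EF_B=3, EF_C=24) = 24; EF_H = 24+7 = 31
ES_I = max(EF_F=15, EF_G=29, EF_H=31) = 31; EF_I = 31+14 = 45
Expected project duration μ = 45 days. Critical path: A → C → H → I.

Variance along critical path = 0.111 + 1.778 + 4.000 + 0.111 = 6.000; σ = √6.000 = 2.449 days.
Z = (48 − 45) / 2.449 = 1.225
P(T ≤ 48) = Φ(1.225) ≈ 0.890

0.890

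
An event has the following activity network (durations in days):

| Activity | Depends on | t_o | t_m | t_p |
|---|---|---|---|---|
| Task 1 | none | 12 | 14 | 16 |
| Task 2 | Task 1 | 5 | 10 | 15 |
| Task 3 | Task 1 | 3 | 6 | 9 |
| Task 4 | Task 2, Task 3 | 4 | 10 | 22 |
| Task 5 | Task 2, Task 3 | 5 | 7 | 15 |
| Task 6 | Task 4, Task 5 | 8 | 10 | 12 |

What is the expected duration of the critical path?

te_Task 1 = (12 + 4·14 + 16)/6 = 84/6 = 14
te_Task 2 = (5 + 4·10 + 15)/6 = 60/6 = 10
te_Task 3 = (3 + 4·6 + 9)/6 = 36/6 = 6
te_Task 4 = (4 + 4·10 + 22)/6 = 66/6 = 11
te_Task 5 = (5 + 4·7 + 15)/6 = 48/6 = 8
te_Task 6 = (8 + 4·10 + 12)/6 = 60/6 = 10

Forward pass:
ES_Task 1 = 0; EF_Task 1 = 14
ES_Task 2 = 14; EF_Task 2 = 14+10 = 24
ES_Task 3 = 14; EF_Task 3 = 14+6 = 20
ES_Task 4 = max(EF_Task 2=24, EF_Task 3=20) = 24; EF_Task 4 = 24+11 = 35
ES_Task 5 = max(EF_Task 2=24, EF_Task 3=20) = 24; EF_Task 5 = 24+8 = 32
ES_Task 6 = max(EF_Task 4=35, EF_Task 5=32) = 35; EF_Task 6 = 35+10 = 45
Expected project duration μ = 45 days. Critical path: Task 1 → Task 2 → Task 4 → Task 6.

45 days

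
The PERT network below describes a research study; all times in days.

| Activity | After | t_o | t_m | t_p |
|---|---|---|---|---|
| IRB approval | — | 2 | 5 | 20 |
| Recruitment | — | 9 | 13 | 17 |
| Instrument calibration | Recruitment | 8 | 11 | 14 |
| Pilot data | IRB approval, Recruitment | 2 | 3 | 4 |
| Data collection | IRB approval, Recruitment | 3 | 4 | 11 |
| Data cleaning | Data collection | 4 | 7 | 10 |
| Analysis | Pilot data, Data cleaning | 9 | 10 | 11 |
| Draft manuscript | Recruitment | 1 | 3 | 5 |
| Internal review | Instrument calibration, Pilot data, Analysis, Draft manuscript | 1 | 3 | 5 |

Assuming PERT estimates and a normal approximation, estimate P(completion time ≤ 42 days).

te_IRB approval = (2 + 4·5 + 20)/6 = 42/6 = 7; σ²_IRB approval = ((20−2)/6)² = 9.000
te_Recruitment = (9 + 4·13 + 17)/6 = 78/6 = 13; σ²_Recruitment = ((17−9)/6)² = 1.778
te_Instrument calibration = (8 + 4·11 + 14)/6 = 66/6 = 11; σ²_Instrument calibration = ((14−8)/6)² = 1.000
te_Pilot data = (2 + 4·3 + 4)/6 = 18/6 = 3; σ²_Pilot data = ((4−2)/6)² = 0.111
te_Data collection = (3 + 4·4 + 11)/6 = 30/6 = 5; σ²_Data collection = ((11−3)/6)² = 1.778
te_Data cleaning = (4 + 4·7 + 10)/6 = 42/6 = 7; σ²_Data cleaning = ((10−4)/6)² = 1.000
te_Analysis = (9 + 4·10 + 11)/6 = 60/6 = 10; σ²_Analysis = ((11−9)/6)² = 0.111
te_Draft manuscript = (1 + 4·3 + 5)/6 = 18/6 = 3; σ²_Draft manuscript = ((5−1)/6)² = 0.444
te_Internal review = (1 + 4·3 + 5)/6 = 18/6 = 3; σ²_Internal review = ((5−1)/6)² = 0.444

Forward pass:
ES_IRB approval = 0; EF_IRB approval = 7
ES_Recruitment = 0; EF_Recruitment = 13
ES_Instrument calibration = 13; EF_Instrument calibration = 13+11 = 24
ES_Pilot data = max(EF_IRB approval=7, EF_Recruitment=13) = 13; EF_Pilot data = 13+3 = 16
ES_Data collection = max(EF_IRB approval=7, EF_Recruitment=13) = 13; EF_Data collection = 13+5 = 18
ES_Data cleaning = 18; EF_Data cleaning = 18+7 = 25
ES_Analysis = max(EF_Pilot data=16, EF_Data cleaning=25) = 25; EF_Analysis = 25+10 = 35
ES_Draft manuscript = 13; EF_Draft manuscript = 13+3 = 16
ES_Internal review = max(EF_Instrument calibration=24, EF_Pilot data=16, EF_Analysis=35, EF_Draft manuscript=16) = 35; EF_Internal review = 35+3 = 38
Expected project duration μ = 38 days. Critical path: Recruitment → Data collection → Data cleaning → Analysis → Internal review.

Variance along critical path = 1.778 + 1.778 + 1.000 + 0.111 + 0.444 = 5.111; σ = √5.111 = 2.261 days.
Z = (42 − 38) / 2.261 = 1.769
P(T ≤ 42) = Φ(1.769) ≈ 0.962

0.962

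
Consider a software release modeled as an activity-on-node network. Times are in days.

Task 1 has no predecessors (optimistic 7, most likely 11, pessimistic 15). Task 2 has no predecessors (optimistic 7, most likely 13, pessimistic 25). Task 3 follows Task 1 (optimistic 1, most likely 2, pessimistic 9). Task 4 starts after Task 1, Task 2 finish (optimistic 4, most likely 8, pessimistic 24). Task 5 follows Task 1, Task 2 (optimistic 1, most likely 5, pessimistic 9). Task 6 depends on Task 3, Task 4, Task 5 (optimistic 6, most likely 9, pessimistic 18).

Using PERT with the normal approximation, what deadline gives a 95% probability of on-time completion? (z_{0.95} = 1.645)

te_Task 1 = (7 + 4·11 + 15)/6 = 66/6 = 11; σ²_Task 1 = ((15−7)/6)² = 1.778
te_Task 2 = (7 + 4·13 + 25)/6 = 84/6 = 14; σ²_Task 2 = ((25−7)/6)² = 9.000
te_Task 3 = (1 + 4·2 + 9)/6 = 18/6 = 3; σ²_Task 3 = ((9−1)/6)² = 1.778
te_Task 4 = (4 + 4·8 + 24)/6 = 60/6 = 10; σ²_Task 4 = ((24−4)/6)² = 11.111
te_Task 5 = (1 + 4·5 + 9)/6 = 30/6 = 5; σ²_Task 5 = ((9−1)/6)² = 1.778
te_Task 6 = (6 + 4·9 + 18)/6 = 60/6 = 10; σ²_Task 6 = ((18−6)/6)² = 4.000

Forward pass:
ES_Task 1 = 0; EF_Task 1 = 11
ES_Task 2 = 0; EF_Task 2 = 14
ES_Task 3 = 11; EF_Task 3 = 11+3 = 14
ES_Task 4 = max(EF_Task 1=11, EF_Task 2=14) = 14; EF_Task 4 = 14+10 = 24
ES_Task 5 = max(EF_Task 1=11, EF_Task 2=14) = 14; EF_Task 5 = 14+5 = 19
ES_Task 6 = max(EF_Task 3=14, EF_Task 4=24, EF_Task 5=19) = 24; EF_Task 6 = 24+10 = 34
Expected project duration μ = 34 days. Critical path: Task 2 → Task 4 → Task 6.

Variance along critical path = 9.000 + 11.111 + 4.000 = 24.111; σ = 4.910 days.
D = μ + z·σ = 34 + 1.645·4.910 = 42.1 days

42.1 days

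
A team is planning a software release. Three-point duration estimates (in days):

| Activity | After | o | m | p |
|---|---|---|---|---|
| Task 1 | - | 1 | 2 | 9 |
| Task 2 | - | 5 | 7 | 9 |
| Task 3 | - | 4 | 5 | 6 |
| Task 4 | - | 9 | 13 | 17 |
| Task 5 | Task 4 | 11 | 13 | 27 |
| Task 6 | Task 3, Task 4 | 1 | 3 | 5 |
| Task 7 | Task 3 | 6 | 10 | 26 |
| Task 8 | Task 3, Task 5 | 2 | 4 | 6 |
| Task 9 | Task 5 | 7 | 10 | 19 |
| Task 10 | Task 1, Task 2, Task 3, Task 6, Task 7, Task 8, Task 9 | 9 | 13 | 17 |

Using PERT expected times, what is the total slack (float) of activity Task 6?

23 days

te_Task 1 = (1 + 4·2 + 9)/6 = 18/6 = 3
te_Task 2 = (5 + 4·7 + 9)/6 = 42/6 = 7
te_Task 3 = (4 + 4·5 + 6)/6 = 30/6 = 5
te_Task 4 = (9 + 4·13 + 17)/6 = 78/6 = 13
te_Task 5 = (11 + 4·13 + 27)/6 = 90/6 = 15
te_Task 6 = (1 + 4·3 + 5)/6 = 18/6 = 3
te_Task 7 = (6 + 4·10 + 26)/6 = 72/6 = 12
te_Task 8 = (2 + 4·4 + 6)/6 = 24/6 = 4
te_Task 9 = (7 + 4·10 + 19)/6 = 66/6 = 11
te_Task 10 = (9 + 4·13 + 17)/6 = 78/6 = 13

Forward pass:
ES_Task 1 = 0; EF_Task 1 = 3
ES_Task 2 = 0; EF_Task 2 = 7
ES_Task 3 = 0; EF_Task 3 = 5
ES_Task 4 = 0; EF_Task 4 = 13
ES_Task 5 = 13; EF_Task 5 = 13+15 = 28
ES_Task 6 = max(EF_Task 3=5, EF_Task 4=13) = 13; EF_Task 6 = 13+3 = 16
ES_Task 7 = 5; EF_Task 7 = 5+12 = 17
ES_Task 8 = max(EF_Task 3=5, EF_Task 5=28) = 28; EF_Task 8 = 28+4 = 32
ES_Task 9 = 28; EF_Task 9 = 28+11 = 39
ES_Task 10 = max(EF_Task 1=3, EF_Task 2=7, EF_Task 3=5, EF_Task 6=16, EF_Task 7=17, EF_Task 8=32, EF_Task 9=39) = 39; EF_Task 10 = 39+13 = 52
Expected project duration μ = 52 days. Critical path: Task 4 → Task 5 → Task 9 → Task 10.

Backward pass:
LF_Task 10 = 52; LS_Task 10 = 52−13 = 39
LF_Task 9 = LS_Task 10 = 39; LS_Task 9 = 39−11 = 28
LF_Task 8 = LS_Task 10 = 39; LS_Task 8 = 39−4 = 35
LF_Task 7 = LS_Task 10 = 39; LS_Task 7 = 39−12 = 27
LF_Task 6 = LS_Task 10 = 39; LS_Task 6 = 39−3 = 36
LF_Task 5 = min(LS_Task 8=35, LS_Task 9=28) = 28; LS_Task 5 = 28−15 = 13
LF_Task 4 = min(LS_Task 5=13, LS_Task 6=36) = 13; LS_Task 4 = 13−13 = 0
LF_Task 3 = min(LS_Task 6=36, LS_Task 7=27, LS_Task 8=35, LS_Task 10=39) = 27; LS_Task 3 = 27−5 = 22
LF_Task 2 = LS_Task 10 = 39; LS_Task 2 = 39−7 = 32
LF_Task 1 = LS_Task 10 = 39; LS_Task 1 = 39−3 = 36
Slack_Task 6 = LS_Task 6 − ES_Task 6 = 36 − 13 = 23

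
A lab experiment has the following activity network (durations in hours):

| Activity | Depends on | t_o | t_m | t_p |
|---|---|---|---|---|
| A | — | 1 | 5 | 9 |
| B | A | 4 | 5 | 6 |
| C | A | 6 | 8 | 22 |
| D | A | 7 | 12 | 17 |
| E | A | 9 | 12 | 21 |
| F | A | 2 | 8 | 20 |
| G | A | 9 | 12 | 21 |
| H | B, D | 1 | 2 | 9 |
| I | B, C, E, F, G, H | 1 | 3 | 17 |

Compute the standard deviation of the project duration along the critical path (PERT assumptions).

3.67 hours

te_A = (1 + 4·5 + 9)/6 = 30/6 = 5; σ²_A = ((9−1)/6)² = 1.778
te_B = (4 + 4·5 + 6)/6 = 30/6 = 5; σ²_B = ((6−4)/6)² = 0.111
te_C = (6 + 4·8 + 22)/6 = 60/6 = 10; σ²_C = ((22−6)/6)² = 7.111
te_D = (7 + 4·12 + 17)/6 = 72/6 = 12; σ²_D = ((17−7)/6)² = 2.778
te_E = (9 + 4·12 + 21)/6 = 78/6 = 13; σ²_E = ((21−9)/6)² = 4.000
te_F = (2 + 4·8 + 20)/6 = 54/6 = 9; σ²_F = ((20−2)/6)² = 9.000
te_G = (9 + 4·12 + 21)/6 = 78/6 = 13; σ²_G = ((21−9)/6)² = 4.000
te_H = (1 + 4·2 + 9)/6 = 18/6 = 3; σ²_H = ((9−1)/6)² = 1.778
te_I = (1 + 4·3 + 17)/6 = 30/6 = 5; σ²_I = ((17−1)/6)² = 7.111

Forward pass:
ES_A = 0; EF_A = 5
ES_B = 5; EF_B = 5+5 = 10
ES_C = 5; EF_C = 5+10 = 15
ES_D = 5; EF_D = 5+12 = 17
ES_E = 5; EF_E = 5+13 = 18
ES_F = 5; EF_F = 5+9 = 14
ES_G = 5; EF_G = 5+13 = 18
ES_H = max(EF_B=10, EF_D=17) = 17; EF_H = 17+3 = 20
ES_I = max(EF_B=10, EF_C=15, EF_E=18, EF_F=14, EF_G=18, EF_H=20) = 20; EF_I = 20+5 = 25
Expected project duration μ = 25 hours. Critical path: A → D → H → I.

Variance along critical path = 1.778 + 2.778 + 1.778 + 7.111 = 13.444
σ = √13.444 = 3.667 hours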